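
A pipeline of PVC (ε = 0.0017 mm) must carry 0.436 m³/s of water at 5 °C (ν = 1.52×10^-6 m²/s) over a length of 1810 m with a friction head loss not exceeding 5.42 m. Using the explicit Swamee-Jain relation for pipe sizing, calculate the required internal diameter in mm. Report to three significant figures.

D ≈ 589 mm

Swamee-Jain (Type III): D = 0.66·[ε^1.25·(LQ²/(gh_f))^4.75 + ν·Q^9.4·(L/(gh_f))^5.2]^0.04
LQ²/(gh_f) = 6.471; L/(gh_f) = 34.04
Term 1 = ε^1.25·(…)^4.75 = 4.37×10^-4; Term 2 = ν·Q^9.4·(…)^5.2 = 0.0575
D = 0.66·(4.37×10^-4 + 0.0575)^0.04 = 0.5889 m = 589 mm
Check: V = 1.60 m/s, Re = 6.20×10^5, f = 0.01265, h_f = 5.08 m ≈ 5.42 m ✓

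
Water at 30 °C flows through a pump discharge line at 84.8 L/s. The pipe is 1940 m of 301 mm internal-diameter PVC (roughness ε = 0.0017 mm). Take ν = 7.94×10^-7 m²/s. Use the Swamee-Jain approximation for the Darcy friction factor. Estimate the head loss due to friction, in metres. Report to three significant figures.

V = 4Q/(πD²) = 4·0.0848/(π·0.301²) = 1.192 m/s
Re = VD/ν = 1.192·0.301/7.94×10^-7 = 4.52×10^5 → turbulent
ε/D = 0.0017/301 = 5.65×10^-6
Swamee-Jain: f = 0.01342
h_f = f(L/D)V²/(2g) = 0.01342·(1940/0.301)·1.192²/(2·9.81) = 6.260 m

h_f ≈ 6.26 m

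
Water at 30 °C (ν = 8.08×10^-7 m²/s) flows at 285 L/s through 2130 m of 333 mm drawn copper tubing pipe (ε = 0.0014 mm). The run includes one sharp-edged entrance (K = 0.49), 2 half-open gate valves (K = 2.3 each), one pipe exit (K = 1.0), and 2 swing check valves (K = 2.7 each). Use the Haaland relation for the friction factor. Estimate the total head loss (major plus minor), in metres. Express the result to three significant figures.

H_L ≈ 45.1 m

V = 4Q/(πD²) = 3.272 m/s; V²/2g = 0.5458 m
Re = 1.35×10^6, ε/D = 4.20×10^-6 → f = 0.01111 (Haaland)
Major: h_f = f(L/D)·V²/2g = 0.01111·6396·0.5458 = 38.80 m
Minor: ΣK = 11.5; h_m = ΣK·V²/2g = 6.271 m
Total H_L = 38.80 + 6.271 = 45.07 m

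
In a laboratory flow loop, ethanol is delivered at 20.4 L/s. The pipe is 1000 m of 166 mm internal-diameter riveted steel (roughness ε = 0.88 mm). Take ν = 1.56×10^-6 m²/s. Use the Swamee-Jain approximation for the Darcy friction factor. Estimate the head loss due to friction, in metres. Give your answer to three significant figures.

h_f ≈ 8.75 m

V = 4Q/(πD²) = 4·0.0204/(π·0.166²) = 0.9426 m/s
Re = VD/ν = 0.9426·0.166/1.56×10^-6 = 1.00×10^5 → turbulent
ε/D = 0.88/166 = 0.00530
Swamee-Jain: f = 0.03207
h_f = f(L/D)V²/(2g) = 0.03207·(1000/0.166)·0.9426²/(2·9.81) = 8.748 m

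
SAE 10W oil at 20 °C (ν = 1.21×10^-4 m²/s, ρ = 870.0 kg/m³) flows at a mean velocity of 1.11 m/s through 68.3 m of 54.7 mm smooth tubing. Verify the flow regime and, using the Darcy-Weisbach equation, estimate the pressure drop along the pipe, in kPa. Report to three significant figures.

Δp ≈ 85.4 kPa

Re = VD/ν = 1.11·0.05470/1.21×10^-4 = 502 → laminar (Re < 2300)
f = 64/Re = 0.1275
h_f = f(L/D)V²/(2g) = 0.1275·(68.3/0.05470)·1.11²/(2·9.81) = 10.00 m
Δp = ρg·h_f = 870.0·9.81·10.00 = 85.35 kPa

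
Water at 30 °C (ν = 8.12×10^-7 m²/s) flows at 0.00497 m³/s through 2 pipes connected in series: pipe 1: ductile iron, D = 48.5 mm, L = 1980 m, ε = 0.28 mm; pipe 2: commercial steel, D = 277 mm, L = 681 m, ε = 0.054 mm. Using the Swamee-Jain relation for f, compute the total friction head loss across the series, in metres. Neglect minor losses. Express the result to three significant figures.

Pipe 1: V = 2.690 m/s, Re = 1.61×10^5, ε/D = 0.00577, f = 0.03246, h_1 = f(L/D)V²/2g = 488.9 m
Pipe 2: V = 0.08247 m/s, Re = 2.81×10^4, ε/D = 1.95×10^-4, f = 0.02431, h_2 = f(L/D)V²/2g = 0.02072 m
Series → Q common, losses add: H = Σh = 488.9 m

H ≈ 489 m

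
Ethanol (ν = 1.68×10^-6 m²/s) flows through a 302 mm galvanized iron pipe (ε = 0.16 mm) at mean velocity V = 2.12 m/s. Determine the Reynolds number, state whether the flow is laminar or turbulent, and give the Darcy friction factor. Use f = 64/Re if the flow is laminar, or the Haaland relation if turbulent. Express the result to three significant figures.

Re ≈ 3.81×10^5; turbulent; f ≈ 0.0180

Re = VD/ν = 2.120·0.302/1.68×10^-6 = 3.81×10^5
Re > 4000 → turbulent; ε/D = 5.30×10^-4
Haaland: f = 0.01799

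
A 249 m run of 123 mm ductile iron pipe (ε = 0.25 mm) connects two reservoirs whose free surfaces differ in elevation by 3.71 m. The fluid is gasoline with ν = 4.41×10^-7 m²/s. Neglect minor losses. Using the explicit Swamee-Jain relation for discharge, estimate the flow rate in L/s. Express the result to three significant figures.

Swamee-Jain (Type II): Q = -0.965·√(gD⁵h_f/L)·ln[ε/(3.7D) + √(3.17ν²L/(gD³h_f))]
√(gD⁵h_f/L) = √(9.81·0.123⁵·3.71/249) = 0.002029
ε/(3.7D) = 5.49×10^-4; √(3.17ν²L/(gD³h_f)) = 4.76×10^-5
Q = -0.965·0.002029·ln(5.969×10^-4) = 0.01453 m³/s
Check: V = 1.22 m/s, Re = 3.41×10^5, f = 0.02419, h_f = 3.73 m ≈ 3.71 m ✓

Q ≈ 14.5 L/s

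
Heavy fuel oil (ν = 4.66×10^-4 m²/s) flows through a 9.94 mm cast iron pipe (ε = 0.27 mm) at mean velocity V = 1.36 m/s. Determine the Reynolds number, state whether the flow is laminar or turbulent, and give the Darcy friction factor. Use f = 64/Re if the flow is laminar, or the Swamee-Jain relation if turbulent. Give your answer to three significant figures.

Re ≈ 29.0; laminar; f = 64/Re ≈ 2.21

Re = VD/ν = 1.360·0.00994/4.66×10^-4 = 29.0
Re < 2300 → laminar → f = 64/Re = 2.206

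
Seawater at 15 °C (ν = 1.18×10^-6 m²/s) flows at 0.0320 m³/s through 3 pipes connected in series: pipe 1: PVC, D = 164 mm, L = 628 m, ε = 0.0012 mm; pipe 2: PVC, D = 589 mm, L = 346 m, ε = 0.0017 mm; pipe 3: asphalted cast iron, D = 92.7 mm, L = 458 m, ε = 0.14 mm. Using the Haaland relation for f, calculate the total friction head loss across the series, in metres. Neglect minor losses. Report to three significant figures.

Pipe 1: V = 1.515 m/s, Re = 2.11×10^5, ε/D = 7.32×10^-6, f = 0.01539, h_1 = f(L/D)V²/2g = 6.893 m
Pipe 2: V = 0.1174 m/s, Re = 5.86×10^4, ε/D = 2.89×10^-6, f = 0.02000, h_2 = f(L/D)V²/2g = 0.008258 m
Pipe 3: V = 4.741 m/s, Re = 3.72×10^5, ε/D = 0.00151, f = 0.02233, h_3 = f(L/D)V²/2g = 126.4 m
Series → Q common, losses add: H = Σh = 133.3 m

H ≈ 133 m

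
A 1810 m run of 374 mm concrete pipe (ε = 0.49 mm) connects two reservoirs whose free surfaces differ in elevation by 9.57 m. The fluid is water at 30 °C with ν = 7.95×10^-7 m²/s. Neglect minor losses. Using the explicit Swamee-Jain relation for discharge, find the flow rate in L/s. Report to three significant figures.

Q ≈ 148 L/s

Swamee-Jain (Type II): Q = -0.965·√(gD⁵h_f/L)·ln[ε/(3.7D) + √(3.17ν²L/(gD³h_f))]
√(gD⁵h_f/L) = √(9.81·0.374⁵·9.57/1810) = 0.01948
ε/(3.7D) = 3.54×10^-4; √(3.17ν²L/(gD³h_f)) = 2.72×10^-5
Q = -0.965·0.01948·ln(3.813×10^-4) = 0.1480 m³/s
Check: V = 1.35 m/s, Re = 6.34×10^5, f = 0.02149, h_f = 9.62 m ≈ 9.57 m ✓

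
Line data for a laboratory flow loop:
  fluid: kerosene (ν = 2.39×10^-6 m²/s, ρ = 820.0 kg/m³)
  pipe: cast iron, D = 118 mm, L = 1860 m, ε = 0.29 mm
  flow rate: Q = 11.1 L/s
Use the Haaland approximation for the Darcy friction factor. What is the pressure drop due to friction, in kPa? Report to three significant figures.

Δp ≈ 182 kPa

V = 4Q/(πD²) = 4·0.0111/(π·0.118²) = 1.015 m/s
Re = VD/ν = 1.015·0.118/2.39×10^-6 = 5.01×10^4 → turbulent
ε/D = 0.29/118 = 0.00246
Haaland: f = 0.02731
h_f = f(L/D)V²/(2g) = 0.02731·(1860/0.118)·1.015²/(2·9.81) = 22.60 m
Δp = ρg·h_f = 820.0·9.81·22.60 = 181.8 kPa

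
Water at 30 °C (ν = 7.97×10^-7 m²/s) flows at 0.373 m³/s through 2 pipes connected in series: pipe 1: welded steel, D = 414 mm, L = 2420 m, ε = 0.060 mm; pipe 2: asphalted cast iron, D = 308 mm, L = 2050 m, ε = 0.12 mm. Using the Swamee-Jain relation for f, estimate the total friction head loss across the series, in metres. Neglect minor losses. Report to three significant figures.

Pipe 1: V = 2.771 m/s, Re = 1.44×10^6, ε/D = 1.45×10^-4, f = 0.01381, h_1 = f(L/D)V²/2g = 31.59 m
Pipe 2: V = 5.006 m/s, Re = 1.93×10^6, ε/D = 3.90×10^-4, f = 0.01620, h_2 = f(L/D)V²/2g = 137.7 m
Series → Q common, losses add: H = Σh = 169.3 m

H ≈ 169 m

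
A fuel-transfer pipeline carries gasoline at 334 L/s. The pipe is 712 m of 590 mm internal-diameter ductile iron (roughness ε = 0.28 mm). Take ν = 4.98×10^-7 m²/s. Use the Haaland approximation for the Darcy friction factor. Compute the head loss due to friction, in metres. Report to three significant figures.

V = 4Q/(πD²) = 4·0.334/(π·0.590²) = 1.222 m/s
Re = VD/ν = 1.222·0.590/4.98×10^-7 = 1.45×10^6 → turbulent
ε/D = 0.28/590 = 4.75×10^-4
Haaland: f = 0.01686
h_f = f(L/D)V²/(2g) = 0.01686·(712/0.590)·1.222²/(2·9.81) = 1.548 m

h_f ≈ 1.55 m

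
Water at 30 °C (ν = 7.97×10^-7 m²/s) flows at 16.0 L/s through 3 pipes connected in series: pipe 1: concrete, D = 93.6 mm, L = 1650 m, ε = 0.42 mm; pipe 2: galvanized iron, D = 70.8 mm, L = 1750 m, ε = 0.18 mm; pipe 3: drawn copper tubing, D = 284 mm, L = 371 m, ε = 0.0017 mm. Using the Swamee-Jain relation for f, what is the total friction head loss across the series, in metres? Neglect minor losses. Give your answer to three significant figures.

H ≈ 677 m

Pipe 1: V = 2.325 m/s, Re = 2.73×10^5, ε/D = 0.00449, f = 0.02992, h_1 = f(L/D)V²/2g = 145.3 m
Pipe 2: V = 4.064 m/s, Re = 3.61×10^5, ε/D = 0.00254, f = 0.02555, h_2 = f(L/D)V²/2g = 531.6 m
Pipe 3: V = 0.2526 m/s, Re = 9.00×10^4, ε/D = 5.99×10^-6, f = 0.01830, h_3 = f(L/D)V²/2g = 0.07772 m
Series → Q common, losses add: H = Σh = 677.0 m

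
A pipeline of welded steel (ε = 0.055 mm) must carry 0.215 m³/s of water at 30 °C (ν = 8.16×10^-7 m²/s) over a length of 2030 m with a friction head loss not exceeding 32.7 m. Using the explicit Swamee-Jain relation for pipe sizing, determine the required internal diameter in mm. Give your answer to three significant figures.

Swamee-Jain (Type III): D = 0.66·[ε^1.25·(LQ²/(gh_f))^4.75 + ν·Q^9.4·(L/(gh_f))^5.2]^0.04
LQ²/(gh_f) = 0.2925; L/(gh_f) = 6.328
Term 1 = ε^1.25·(…)^4.75 = 1.38×10^-8; Term 2 = ν·Q^9.4·(…)^5.2 = 6.36×10^-9
D = 0.66·(1.38×10^-8 + 6.36×10^-9)^0.04 = 0.3249 m = 325 mm
Check: V = 2.59 m/s, Re = 1.03×10^6, f = 0.01439, h_f = 30.8 m ≈ 32.7 m ✓

D ≈ 325 mm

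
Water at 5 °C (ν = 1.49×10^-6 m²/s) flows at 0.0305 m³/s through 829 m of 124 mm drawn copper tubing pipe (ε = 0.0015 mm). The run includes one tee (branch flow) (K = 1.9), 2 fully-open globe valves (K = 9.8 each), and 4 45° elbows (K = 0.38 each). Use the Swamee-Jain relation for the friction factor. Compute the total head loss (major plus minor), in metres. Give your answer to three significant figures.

V = 4Q/(πD²) = 2.526 m/s; V²/2g = 0.3251 m
Re = 2.10×10^5, ε/D = 1.21×10^-5 → f = 0.01550 (Swamee-Jain)
Major: h_f = f(L/D)·V²/2g = 0.01550·6685·0.3251 = 33.68 m
Minor: ΣK = 23.0; h_m = ΣK·V²/2g = 7.484 m
Total H_L = 33.68 + 7.484 = 41.17 m

H_L ≈ 41.2 m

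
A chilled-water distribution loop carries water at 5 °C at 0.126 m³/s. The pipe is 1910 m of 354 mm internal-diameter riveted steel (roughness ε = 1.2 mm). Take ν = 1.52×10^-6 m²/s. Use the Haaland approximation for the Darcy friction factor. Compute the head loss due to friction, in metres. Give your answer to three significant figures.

h_f ≈ 12.4 m

V = 4Q/(πD²) = 4·0.126/(π·0.354²) = 1.280 m/s
Re = VD/ν = 1.280·0.354/1.52×10^-6 = 2.98×10^5 → turbulent
ε/D = 1.2/354 = 0.00339
Haaland: f = 0.02752
h_f = f(L/D)V²/(2g) = 0.02752·(1910/0.354)·1.280²/(2·9.81) = 12.40 m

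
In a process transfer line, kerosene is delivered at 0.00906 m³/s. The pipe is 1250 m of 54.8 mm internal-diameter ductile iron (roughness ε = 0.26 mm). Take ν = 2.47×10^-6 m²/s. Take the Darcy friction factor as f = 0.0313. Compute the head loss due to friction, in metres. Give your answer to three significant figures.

h_f ≈ 537 m

V = 4Q/(πD²) = 4·0.00906/(π·0.0548²) = 3.841 m/s
h_f = f(L/D)V²/(2g) = 0.03130·(1250/0.0548)·3.841²/(2·9.81) = 536.9 m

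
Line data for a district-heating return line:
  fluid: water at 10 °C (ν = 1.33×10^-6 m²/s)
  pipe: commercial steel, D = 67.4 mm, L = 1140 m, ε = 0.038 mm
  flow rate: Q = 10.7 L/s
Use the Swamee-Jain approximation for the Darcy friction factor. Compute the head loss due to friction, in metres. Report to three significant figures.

V = 4Q/(πD²) = 4·0.0107/(π·0.0674²) = 2.999 m/s
Re = VD/ν = 2.999·0.0674/1.33×10^-6 = 1.52×10^5 → turbulent
ε/D = 0.038/67.4 = 5.64×10^-4
Swamee-Jain: f = 0.01975
h_f = f(L/D)V²/(2g) = 0.01975·(1140/0.0674)·2.999²/(2·9.81) = 153.1 m

h_f ≈ 153 m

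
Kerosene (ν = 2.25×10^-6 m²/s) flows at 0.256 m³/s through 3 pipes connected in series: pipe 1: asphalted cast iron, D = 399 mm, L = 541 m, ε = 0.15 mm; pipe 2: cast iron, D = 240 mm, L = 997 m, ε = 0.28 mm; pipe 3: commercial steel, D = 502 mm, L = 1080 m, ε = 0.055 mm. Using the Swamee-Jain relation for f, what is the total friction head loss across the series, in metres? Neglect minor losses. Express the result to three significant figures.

Pipe 1: V = 2.047 m/s, Re = 3.63×10^5, ε/D = 3.76×10^-4, f = 0.01731, h_1 = f(L/D)V²/2g = 5.015 m
Pipe 2: V = 5.659 m/s, Re = 6.04×10^5, ε/D = 0.00117, f = 0.02095, h_2 = f(L/D)V²/2g = 142.1 m
Pipe 3: V = 1.293 m/s, Re = 2.89×10^5, ε/D = 1.10×10^-4, f = 0.01561, h_3 = f(L/D)V²/2g = 2.863 m
Series → Q common, losses add: H = Σh = 149.9 m

H ≈ 150 m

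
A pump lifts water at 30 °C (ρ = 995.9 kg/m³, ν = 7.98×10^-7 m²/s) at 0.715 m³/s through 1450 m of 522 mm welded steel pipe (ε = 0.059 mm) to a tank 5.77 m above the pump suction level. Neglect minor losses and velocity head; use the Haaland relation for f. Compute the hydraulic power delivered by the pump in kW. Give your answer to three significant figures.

V = 4Q/(πD²) = 3.341 m/s; Re = 2.19×10^6; ε/D = 1.13×10^-4; f = 0.01291
h_f = f(L/D)V²/2g = 20.40 m
Total head H = z + h_f = 5.77 + 20.40 = 26.17 m
P_hyd = ρgQH = 995.9·9.81·0.715·26.17 = 182.8 kW

P_hyd ≈ 183 kW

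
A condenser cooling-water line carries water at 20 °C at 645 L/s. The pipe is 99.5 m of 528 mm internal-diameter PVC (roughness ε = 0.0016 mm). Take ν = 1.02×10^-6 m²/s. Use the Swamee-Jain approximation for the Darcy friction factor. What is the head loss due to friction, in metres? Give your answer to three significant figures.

h_f ≈ 0.911 m

V = 4Q/(πD²) = 4·0.645/(π·0.528²) = 2.946 m/s
Re = VD/ν = 2.946·0.528/1.02×10^-6 = 1.52×10^6 → turbulent
ε/D = 0.0016/528 = 3.03×10^-6
Swamee-Jain: f = 0.01092
h_f = f(L/D)V²/(2g) = 0.01092·(99.5/0.528)·2.946²/(2·9.81) = 0.9105 m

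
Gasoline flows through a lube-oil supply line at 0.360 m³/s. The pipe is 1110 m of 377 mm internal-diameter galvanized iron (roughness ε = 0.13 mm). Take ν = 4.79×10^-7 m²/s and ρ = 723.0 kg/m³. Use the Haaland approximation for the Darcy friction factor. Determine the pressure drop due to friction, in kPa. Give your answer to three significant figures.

Δp ≈ 173 kPa

V = 4Q/(πD²) = 4·0.360/(π·0.377²) = 3.225 m/s
Re = VD/ν = 3.225·0.377/4.79×10^-7 = 2.54×10^6 → turbulent
ε/D = 0.13/377 = 3.45×10^-4
Haaland: f = 0.01566
h_f = f(L/D)V²/(2g) = 0.01566·(1110/0.377)·3.225²/(2·9.81) = 24.43 m
Δp = ρg·h_f = 723.0·9.81·24.43 = 173.3 kPa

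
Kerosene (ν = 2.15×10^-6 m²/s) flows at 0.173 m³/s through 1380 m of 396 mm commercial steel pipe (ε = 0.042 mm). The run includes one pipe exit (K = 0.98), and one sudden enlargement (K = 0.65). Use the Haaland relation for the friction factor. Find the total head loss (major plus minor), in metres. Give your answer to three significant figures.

H_L ≈ 5.63 m

V = 4Q/(πD²) = 1.405 m/s; V²/2g = 0.1006 m
Re = 2.59×10^5, ε/D = 1.06×10^-4 → f = 0.01561 (Haaland)
Major: h_f = f(L/D)·V²/2g = 0.01561·3485·0.1006 = 5.470 m
Minor: ΣK = 1.63; h_m = ΣK·V²/2g = 0.1639 m
Total H_L = 5.470 + 0.1639 = 5.634 m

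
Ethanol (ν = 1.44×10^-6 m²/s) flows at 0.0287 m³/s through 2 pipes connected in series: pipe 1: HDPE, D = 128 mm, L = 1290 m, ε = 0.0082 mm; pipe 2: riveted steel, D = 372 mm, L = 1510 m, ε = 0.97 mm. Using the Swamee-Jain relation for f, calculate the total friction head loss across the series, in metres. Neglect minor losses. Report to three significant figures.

H ≈ 41.6 m

Pipe 1: V = 2.230 m/s, Re = 1.98×10^5, ε/D = 6.41×10^-5, f = 0.01612, h_1 = f(L/D)V²/2g = 41.19 m
Pipe 2: V = 0.2641 m/s, Re = 6.82×10^4, ε/D = 0.00261, f = 0.02746, h_2 = f(L/D)V²/2g = 0.3961 m
Series → Q common, losses add: H = Σh = 41.59 m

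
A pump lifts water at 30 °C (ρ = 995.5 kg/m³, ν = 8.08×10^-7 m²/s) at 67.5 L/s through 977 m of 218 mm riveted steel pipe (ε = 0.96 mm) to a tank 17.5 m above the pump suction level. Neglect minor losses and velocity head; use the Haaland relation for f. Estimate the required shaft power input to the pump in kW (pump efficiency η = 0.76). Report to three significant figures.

V = 4Q/(πD²) = 1.808 m/s; Re = 4.88×10^5; ε/D = 0.00440; f = 0.02949
h_f = f(L/D)V²/2g = 22.03 m
Total head H = z + h_f = 17.5 + 22.03 = 39.53 m
P_hyd = ρgQH = 995.5·9.81·0.0675·39.53 = 26.06 kW
P_shaft = P_hyd/η = 26.06/0.76 = 34.28 kW

P_shaft ≈ 34.3 kW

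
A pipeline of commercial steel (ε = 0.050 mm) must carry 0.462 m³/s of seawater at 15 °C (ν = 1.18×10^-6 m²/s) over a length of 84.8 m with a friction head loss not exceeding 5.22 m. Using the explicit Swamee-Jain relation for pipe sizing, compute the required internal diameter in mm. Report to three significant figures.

D ≈ 334 mm

Swamee-Jain (Type III): D = 0.66·[ε^1.25·(LQ²/(gh_f))^4.75 + ν·Q^9.4·(L/(gh_f))^5.2]^0.04
LQ²/(gh_f) = 0.3535; L/(gh_f) = 1.656
Term 1 = ε^1.25·(…)^4.75 = 3.01×10^-8; Term 2 = ν·Q^9.4·(…)^5.2 = 1.14×10^-8
D = 0.66·(3.01×10^-8 + 1.14×10^-8)^0.04 = 0.3344 m = 334 mm
Check: V = 5.26 m/s, Re = 1.49×10^6, f = 0.01385, h_f = 4.95 m ≈ 5.22 m ✓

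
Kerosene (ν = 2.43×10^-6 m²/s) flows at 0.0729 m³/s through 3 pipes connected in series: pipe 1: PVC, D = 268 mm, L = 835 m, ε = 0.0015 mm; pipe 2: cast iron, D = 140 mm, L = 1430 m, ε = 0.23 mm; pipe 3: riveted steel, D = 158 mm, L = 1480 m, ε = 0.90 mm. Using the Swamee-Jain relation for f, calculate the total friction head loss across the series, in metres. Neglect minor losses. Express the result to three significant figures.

Pipe 1: V = 1.292 m/s, Re = 1.43×10^5, ε/D = 5.60×10^-6, f = 0.01665, h_1 = f(L/D)V²/2g = 4.416 m
Pipe 2: V = 4.736 m/s, Re = 2.73×10^5, ε/D = 0.00164, f = 0.02315, h_2 = f(L/D)V²/2g = 270.3 m
Pipe 3: V = 3.718 m/s, Re = 2.42×10^5, ε/D = 0.00570, f = 0.03211, h_3 = f(L/D)V²/2g = 212.0 m
Series → Q common, losses add: H = Σh = 486.7 m

H ≈ 487 m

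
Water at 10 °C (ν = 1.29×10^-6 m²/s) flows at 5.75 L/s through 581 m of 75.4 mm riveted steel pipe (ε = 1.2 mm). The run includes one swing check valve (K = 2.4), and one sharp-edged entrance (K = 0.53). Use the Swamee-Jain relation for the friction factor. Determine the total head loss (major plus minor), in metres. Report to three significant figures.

V = 4Q/(πD²) = 1.288 m/s; V²/2g = 0.08452 m
Re = 7.53×10^4, ε/D = 0.0159 → f = 0.04553 (Swamee-Jain)
Major: h_f = f(L/D)·V²/2g = 0.04553·7706·0.08452 = 29.65 m
Minor: ΣK = 2.93; h_m = ΣK·V²/2g = 0.2477 m
Total H_L = 29.65 + 0.2477 = 29.90 m

H_L ≈ 29.9 m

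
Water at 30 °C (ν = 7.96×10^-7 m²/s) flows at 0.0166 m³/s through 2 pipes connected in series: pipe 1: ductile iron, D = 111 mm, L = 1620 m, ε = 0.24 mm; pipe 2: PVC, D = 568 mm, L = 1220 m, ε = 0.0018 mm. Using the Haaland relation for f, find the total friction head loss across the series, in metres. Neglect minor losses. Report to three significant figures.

Pipe 1: V = 1.715 m/s, Re = 2.39×10^5, ε/D = 0.00216, f = 0.02459, h_1 = f(L/D)V²/2g = 53.82 m
Pipe 2: V = 0.06551 m/s, Re = 4.67×10^4, ε/D = 3.17×10^-6, f = 0.02104, h_2 = f(L/D)V²/2g = 0.009884 m
Series → Q common, losses add: H = Σh = 53.83 m

H ≈ 53.8 m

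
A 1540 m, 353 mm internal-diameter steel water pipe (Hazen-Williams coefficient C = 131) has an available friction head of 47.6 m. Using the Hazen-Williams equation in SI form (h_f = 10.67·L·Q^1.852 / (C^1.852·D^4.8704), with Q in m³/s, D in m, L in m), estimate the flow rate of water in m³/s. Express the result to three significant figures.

Rearranging: Q = [h_f·C^1.852·D^4.8704 / (10.67·L)]^(1/1.852)
Q = [47.6·131^1.852·0.353^4.8704 / (10.67·1540)]^0.540 = 0.3610 m³/s

Q ≈ 0.361 m³/s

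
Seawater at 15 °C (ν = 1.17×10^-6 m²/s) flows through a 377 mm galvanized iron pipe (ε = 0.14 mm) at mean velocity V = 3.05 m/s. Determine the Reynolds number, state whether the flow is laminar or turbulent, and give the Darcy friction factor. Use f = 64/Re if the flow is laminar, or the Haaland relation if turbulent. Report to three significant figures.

Re ≈ 9.83×10^5; turbulent; f ≈ 0.0162

Re = VD/ν = 3.050·0.377/1.17×10^-6 = 9.83×10^5
Re > 4000 → turbulent; ε/D = 3.71×10^-4
Haaland: f = 0.01622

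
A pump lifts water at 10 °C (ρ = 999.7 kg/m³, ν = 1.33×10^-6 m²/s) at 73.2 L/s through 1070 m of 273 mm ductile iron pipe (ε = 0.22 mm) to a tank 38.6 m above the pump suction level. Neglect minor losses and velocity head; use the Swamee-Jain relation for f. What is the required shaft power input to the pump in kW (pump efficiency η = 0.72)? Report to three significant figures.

V = 4Q/(πD²) = 1.251 m/s; Re = 2.57×10^5; ε/D = 8.06×10^-4; f = 0.02007
h_f = f(L/D)V²/2g = 6.270 m
Total head H = z + h_f = 38.6 + 6.270 = 44.87 m
P_hyd = ρgQH = 999.7·9.81·0.0732·44.87 = 32.21 kW
P_shaft = P_hyd/η = 32.21/0.72 = 44.74 kW

P_shaft ≈ 44.7 kW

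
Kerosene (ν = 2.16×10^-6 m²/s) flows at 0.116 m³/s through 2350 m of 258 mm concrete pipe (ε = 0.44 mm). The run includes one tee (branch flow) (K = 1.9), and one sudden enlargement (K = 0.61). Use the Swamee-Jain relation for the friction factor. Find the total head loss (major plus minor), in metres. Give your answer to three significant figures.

V = 4Q/(πD²) = 2.219 m/s; V²/2g = 0.2509 m
Re = 2.65×10^5, ε/D = 0.00171 → f = 0.02337 (Swamee-Jain)
Major: h_f = f(L/D)·V²/2g = 0.02337·9109·0.2509 = 53.42 m
Minor: ΣK = 2.51; h_m = ΣK·V²/2g = 0.6298 m
Total H_L = 53.42 + 0.6298 = 54.05 m

H_L ≈ 54.1 m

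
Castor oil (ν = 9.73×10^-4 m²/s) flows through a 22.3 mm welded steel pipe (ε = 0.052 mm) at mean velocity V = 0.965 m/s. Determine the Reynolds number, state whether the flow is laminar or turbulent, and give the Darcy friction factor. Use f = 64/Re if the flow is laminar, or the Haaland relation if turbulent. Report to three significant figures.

Re ≈ 22.1; laminar; f = 64/Re ≈ 2.89

Re = VD/ν = 0.9650·0.0223/9.73×10^-4 = 22.1
Re < 2300 → laminar → f = 64/Re = 2.894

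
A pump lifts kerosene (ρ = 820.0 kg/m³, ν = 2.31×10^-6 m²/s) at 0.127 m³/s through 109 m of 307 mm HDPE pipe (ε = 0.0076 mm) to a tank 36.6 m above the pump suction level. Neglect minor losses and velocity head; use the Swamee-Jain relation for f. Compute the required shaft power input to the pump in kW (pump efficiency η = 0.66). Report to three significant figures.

V = 4Q/(πD²) = 1.716 m/s; Re = 2.28×10^5; ε/D = 2.48×10^-5; f = 0.01539
h_f = f(L/D)V²/2g = 0.8196 m
Total head H = z + h_f = 36.6 + 0.8196 = 37.42 m
P_hyd = ρgQH = 820.0·9.81·0.127·37.42 = 38.23 kW
P_shaft = P_hyd/η = 38.23/0.66 = 57.92 kW

P_shaft ≈ 57.9 kW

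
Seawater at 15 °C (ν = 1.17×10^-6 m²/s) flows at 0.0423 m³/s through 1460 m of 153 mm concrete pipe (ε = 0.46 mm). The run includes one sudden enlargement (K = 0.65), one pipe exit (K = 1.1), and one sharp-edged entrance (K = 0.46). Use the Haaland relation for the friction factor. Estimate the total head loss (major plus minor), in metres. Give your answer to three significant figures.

H_L ≈ 69.2 m

V = 4Q/(πD²) = 2.301 m/s; V²/2g = 0.2698 m
Re = 3.01×10^5, ε/D = 0.00301 → f = 0.02664 (Haaland)
Major: h_f = f(L/D)·V²/2g = 0.02664·9542·0.2698 = 68.57 m
Minor: ΣK = 2.21; h_m = ΣK·V²/2g = 0.5963 m
Total H_L = 68.57 + 0.5963 = 69.17 m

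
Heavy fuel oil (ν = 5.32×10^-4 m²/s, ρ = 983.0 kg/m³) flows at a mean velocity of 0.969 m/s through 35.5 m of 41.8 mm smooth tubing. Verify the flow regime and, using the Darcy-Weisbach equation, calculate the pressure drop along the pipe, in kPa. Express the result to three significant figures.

Δp ≈ 329 kPa

Re = VD/ν = 0.969·0.04180/5.32×10^-4 = 76.1 → laminar (Re < 2300)
f = 64/Re = 0.8406
h_f = f(L/D)V²/(2g) = 0.8406·(35.5/0.04180)·0.969²/(2·9.81) = 34.17 m
Δp = ρg·h_f = 983.0·9.81·34.17 = 329.5 kPa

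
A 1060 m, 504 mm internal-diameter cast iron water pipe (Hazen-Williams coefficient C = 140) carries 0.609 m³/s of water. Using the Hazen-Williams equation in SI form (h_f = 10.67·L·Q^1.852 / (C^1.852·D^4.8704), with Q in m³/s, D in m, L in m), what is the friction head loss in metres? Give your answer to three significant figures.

h_f ≈ 13.5 m

h_f = 10.67·1060·0.609^1.852 / (140^1.852·0.504^4.8704) = 13.47 m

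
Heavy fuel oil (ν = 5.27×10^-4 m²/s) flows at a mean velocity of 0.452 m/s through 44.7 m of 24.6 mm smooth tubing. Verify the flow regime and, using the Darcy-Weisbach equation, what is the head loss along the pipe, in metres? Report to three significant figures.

Re = VD/ν = 0.452·0.02460/5.27×10^-4 = 21.1 → laminar (Re < 2300)
f = 64/Re = 3.033
h_f = f(L/D)V²/(2g) = 3.033·(44.7/0.02460)·0.452²/(2·9.81) = 57.39 m

h_f ≈ 57.4 m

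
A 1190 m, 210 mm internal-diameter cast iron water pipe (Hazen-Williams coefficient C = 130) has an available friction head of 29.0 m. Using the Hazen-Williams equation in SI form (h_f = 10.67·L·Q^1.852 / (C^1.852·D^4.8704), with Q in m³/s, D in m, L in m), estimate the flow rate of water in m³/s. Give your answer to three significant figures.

Rearranging: Q = [h_f·C^1.852·D^4.8704 / (10.67·L)]^(1/1.852)
Q = [29.0·130^1.852·0.210^4.8704 / (10.67·1190)]^0.540 = 0.08041 m³/s

Q ≈ 0.0804 m³/s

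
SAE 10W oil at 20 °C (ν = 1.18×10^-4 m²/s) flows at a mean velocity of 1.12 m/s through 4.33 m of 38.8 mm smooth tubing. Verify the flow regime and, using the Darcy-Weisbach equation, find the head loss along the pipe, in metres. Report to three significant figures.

Re = VD/ν = 1.12·0.03880/1.18×10^-4 = 368 → laminar (Re < 2300)
f = 64/Re = 0.1738
h_f = f(L/D)V²/(2g) = 0.1738·(4.33/0.03880)·1.12²/(2·9.81) = 1.240 m

h_f ≈ 1.24 m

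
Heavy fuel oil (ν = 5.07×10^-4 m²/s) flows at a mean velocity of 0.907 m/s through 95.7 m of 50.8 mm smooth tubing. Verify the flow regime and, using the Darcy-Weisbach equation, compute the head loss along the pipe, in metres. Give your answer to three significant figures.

Re = VD/ν = 0.907·0.05080/5.07×10^-4 = 90.9 → laminar (Re < 2300)
f = 64/Re = 0.7042
h_f = f(L/D)V²/(2g) = 0.7042·(95.7/0.05080)·0.907²/(2·9.81) = 55.63 m

h_f ≈ 55.6 m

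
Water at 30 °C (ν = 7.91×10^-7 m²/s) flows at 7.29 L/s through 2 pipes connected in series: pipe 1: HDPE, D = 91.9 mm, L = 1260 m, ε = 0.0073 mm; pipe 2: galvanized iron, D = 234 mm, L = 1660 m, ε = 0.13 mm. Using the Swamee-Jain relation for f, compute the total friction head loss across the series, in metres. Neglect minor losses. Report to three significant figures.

Pipe 1: V = 1.099 m/s, Re = 1.28×10^5, ε/D = 7.94×10^-5, f = 0.01753, h_1 = f(L/D)V²/2g = 14.79 m
Pipe 2: V = 0.1695 m/s, Re = 5.01×10^4, ε/D = 5.56×10^-4, f = 0.02280, h_2 = f(L/D)V²/2g = 0.2368 m
Series → Q common, losses add: H = Σh = 15.03 m

H ≈ 15.0 m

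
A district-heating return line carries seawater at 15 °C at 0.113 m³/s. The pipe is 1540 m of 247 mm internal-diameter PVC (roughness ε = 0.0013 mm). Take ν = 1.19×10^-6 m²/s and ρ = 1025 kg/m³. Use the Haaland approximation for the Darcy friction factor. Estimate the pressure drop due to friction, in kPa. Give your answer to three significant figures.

V = 4Q/(πD²) = 4·0.113/(π·0.247²) = 2.358 m/s
Re = VD/ν = 2.358·0.247/1.19×10^-6 = 4.89×10^5 → turbulent
ε/D = 0.0013/247 = 5.26×10^-6
Haaland: f = 0.01317
h_f = f(L/D)V²/(2g) = 0.01317·(1540/0.247)·2.358²/(2·9.81) = 23.28 m
Δp = ρg·h_f = 1025·9.81·23.28 = 234.0 kPa

Δp ≈ 234 kPa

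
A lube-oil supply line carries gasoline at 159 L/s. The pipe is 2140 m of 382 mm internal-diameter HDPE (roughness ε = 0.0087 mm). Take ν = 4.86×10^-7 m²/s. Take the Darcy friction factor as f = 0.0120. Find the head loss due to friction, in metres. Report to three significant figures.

V = 4Q/(πD²) = 4·0.159/(π·0.382²) = 1.387 m/s
h_f = f(L/D)V²/(2g) = 0.01200·(2140/0.382)·1.387²/(2·9.81) = 6.595 m

h_f ≈ 6.59 m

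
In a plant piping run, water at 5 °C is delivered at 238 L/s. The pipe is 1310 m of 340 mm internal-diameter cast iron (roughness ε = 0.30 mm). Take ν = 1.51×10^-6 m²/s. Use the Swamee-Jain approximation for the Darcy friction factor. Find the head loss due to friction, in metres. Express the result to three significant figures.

h_f ≈ 26.6 m

V = 4Q/(πD²) = 4·0.238/(π·0.340²) = 2.621 m/s
Re = VD/ν = 2.621·0.340/1.51×10^-6 = 5.90×10^5 → turbulent
ε/D = 0.30/340 = 8.82×10^-4
Swamee-Jain: f = 0.01972
h_f = f(L/D)V²/(2g) = 0.01972·(1310/0.340)·2.621²/(2·9.81) = 26.61 m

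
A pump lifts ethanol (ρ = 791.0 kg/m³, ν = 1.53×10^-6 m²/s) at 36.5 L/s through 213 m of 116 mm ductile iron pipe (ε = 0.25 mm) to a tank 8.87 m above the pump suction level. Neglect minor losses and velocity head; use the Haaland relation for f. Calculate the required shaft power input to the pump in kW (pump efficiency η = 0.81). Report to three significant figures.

V = 4Q/(πD²) = 3.454 m/s; Re = 2.62×10^5; ε/D = 0.00216; f = 0.02452
h_f = f(L/D)V²/2g = 27.37 m
Total head H = z + h_f = 8.87 + 27.37 = 36.24 m
P_hyd = ρgQH = 791.0·9.81·0.0365·36.24 = 10.26 kW
P_shaft = P_hyd/η = 10.26/0.81 = 12.67 kW

P_shaft ≈ 12.7 kW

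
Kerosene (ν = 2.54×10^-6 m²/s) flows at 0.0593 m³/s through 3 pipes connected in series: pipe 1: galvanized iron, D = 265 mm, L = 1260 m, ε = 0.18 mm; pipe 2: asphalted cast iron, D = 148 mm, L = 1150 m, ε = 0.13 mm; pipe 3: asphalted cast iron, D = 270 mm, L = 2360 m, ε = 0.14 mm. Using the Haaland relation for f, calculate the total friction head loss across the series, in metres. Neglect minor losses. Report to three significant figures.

H ≈ 111 m

Pipe 1: V = 1.075 m/s, Re = 1.12×10^5, ε/D = 6.79×10^-4, f = 0.02053, h_1 = f(L/D)V²/2g = 5.753 m
Pipe 2: V = 3.447 m/s, Re = 2.01×10^5, ε/D = 8.78×10^-4, f = 0.02041, h_2 = f(L/D)V²/2g = 96.03 m
Pipe 3: V = 1.036 m/s, Re = 1.10×10^5, ε/D = 5.19×10^-4, f = 0.01991, h_3 = f(L/D)V²/2g = 9.513 m
Series → Q common, losses add: H = Σh = 111.3 m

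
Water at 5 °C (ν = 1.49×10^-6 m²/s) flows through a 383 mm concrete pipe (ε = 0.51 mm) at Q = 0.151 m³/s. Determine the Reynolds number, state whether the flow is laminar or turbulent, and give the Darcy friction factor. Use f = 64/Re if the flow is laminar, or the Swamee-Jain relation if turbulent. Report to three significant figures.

Re ≈ 3.37×10^5; turbulent; f ≈ 0.0219

V = 4Q/(πD²) = 1.311 m/s
Re = VD/ν = 1.311·0.383/1.49×10^-6 = 3.37×10^5
Re > 4000 → turbulent; ε/D = 0.00133
Swamee-Jain: f = 0.02193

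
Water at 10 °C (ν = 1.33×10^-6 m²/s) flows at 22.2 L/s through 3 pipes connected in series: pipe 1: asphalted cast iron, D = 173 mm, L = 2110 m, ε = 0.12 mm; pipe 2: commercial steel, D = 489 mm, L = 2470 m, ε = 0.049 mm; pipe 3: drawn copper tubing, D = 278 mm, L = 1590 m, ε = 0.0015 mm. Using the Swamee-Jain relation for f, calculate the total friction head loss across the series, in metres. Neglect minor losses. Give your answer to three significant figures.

Pipe 1: V = 0.9444 m/s, Re = 1.23×10^5, ε/D = 6.94×10^-4, f = 0.02075, h_1 = f(L/D)V²/2g = 11.51 m
Pipe 2: V = 0.1182 m/s, Re = 4.35×10^4, ε/D = 1.00×10^-4, f = 0.02181, h_2 = f(L/D)V²/2g = 0.07845 m
Pipe 3: V = 0.3657 m/s, Re = 7.64×10^4, ε/D = 5.40×10^-6, f = 0.01894, h_3 = f(L/D)V²/2g = 0.7384 m
Series → Q common, losses add: H = Σh = 12.32 m

H ≈ 12.3 m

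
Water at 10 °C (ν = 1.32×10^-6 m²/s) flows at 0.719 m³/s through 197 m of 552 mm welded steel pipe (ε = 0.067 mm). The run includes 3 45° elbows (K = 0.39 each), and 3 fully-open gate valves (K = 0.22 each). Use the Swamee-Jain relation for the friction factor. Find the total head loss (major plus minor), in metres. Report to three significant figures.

H_L ≈ 3.07 m

V = 4Q/(πD²) = 3.004 m/s; V²/2g = 0.4601 m
Re = 1.26×10^6, ε/D = 1.21×10^-4 → f = 0.01359 (Swamee-Jain)
Major: h_f = f(L/D)·V²/2g = 0.01359·356.9·0.4601 = 2.231 m
Minor: ΣK = 1.83; h_m = ΣK·V²/2g = 0.8419 m
Total H_L = 2.231 + 0.8419 = 3.073 m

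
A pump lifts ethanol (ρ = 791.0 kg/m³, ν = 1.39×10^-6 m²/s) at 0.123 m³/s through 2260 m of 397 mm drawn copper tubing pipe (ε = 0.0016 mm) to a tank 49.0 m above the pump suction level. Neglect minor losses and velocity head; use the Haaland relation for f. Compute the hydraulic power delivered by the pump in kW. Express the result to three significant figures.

V = 4Q/(πD²) = 0.9937 m/s; Re = 2.84×10^5; ε/D = 4.03×10^-6; f = 0.01452
h_f = f(L/D)V²/2g = 4.161 m
Total head H = z + h_f = 49.0 + 4.161 = 53.16 m
P_hyd = ρgQH = 791.0·9.81·0.123·53.16 = 50.74 kW

P_hyd ≈ 50.7 kW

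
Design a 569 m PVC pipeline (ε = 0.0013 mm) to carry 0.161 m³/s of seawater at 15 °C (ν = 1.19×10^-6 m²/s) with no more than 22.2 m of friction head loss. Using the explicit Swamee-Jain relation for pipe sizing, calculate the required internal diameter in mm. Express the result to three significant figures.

Swamee-Jain (Type III): D = 0.66·[ε^1.25·(LQ²/(gh_f))^4.75 + ν·Q^9.4·(L/(gh_f))^5.2]^0.04
LQ²/(gh_f) = 0.06772; L/(gh_f) = 2.613
Term 1 = ε^1.25·(…)^4.75 = 1.23×10^-13; Term 2 = ν·Q^9.4·(…)^5.2 = 6.15×10^-12
D = 0.66·(1.23×10^-13 + 6.15×10^-12)^0.04 = 0.2352 m = 235 mm
Check: V = 3.71 m/s, Re = 7.32×10^5, f = 0.01235, h_f = 20.9 m ≈ 22.2 m ✓

D ≈ 235 mm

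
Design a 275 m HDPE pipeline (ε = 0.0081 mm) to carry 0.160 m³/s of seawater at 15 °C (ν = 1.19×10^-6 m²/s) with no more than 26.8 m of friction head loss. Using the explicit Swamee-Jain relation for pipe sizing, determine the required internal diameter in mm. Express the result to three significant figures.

Swamee-Jain (Type III): D = 0.66·[ε^1.25·(LQ²/(gh_f))^4.75 + ν·Q^9.4·(L/(gh_f))^5.2]^0.04
LQ²/(gh_f) = 0.02678; L/(gh_f) = 1.046
Term 1 = ε^1.25·(…)^4.75 = 1.47×10^-14; Term 2 = ν·Q^9.4·(…)^5.2 = 4.96×10^-14
D = 0.66·(1.47×10^-14 + 4.96×10^-14)^0.04 = 0.1958 m = 196 mm
Check: V = 5.31 m/s, Re = 8.74×10^5, f = 0.01273, h_f = 25.7 m ≈ 26.8 m ✓

D ≈ 196 mm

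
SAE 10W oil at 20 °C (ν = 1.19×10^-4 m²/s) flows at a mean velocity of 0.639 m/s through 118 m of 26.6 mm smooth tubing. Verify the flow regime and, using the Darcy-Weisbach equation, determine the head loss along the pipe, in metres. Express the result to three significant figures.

Re = VD/ν = 0.639·0.02660/1.19×10^-4 = 143 → laminar (Re < 2300)
f = 64/Re = 0.4481
h_f = f(L/D)V²/(2g) = 0.4481·(118/0.02660)·0.639²/(2·9.81) = 41.37 m

h_f ≈ 41.4 m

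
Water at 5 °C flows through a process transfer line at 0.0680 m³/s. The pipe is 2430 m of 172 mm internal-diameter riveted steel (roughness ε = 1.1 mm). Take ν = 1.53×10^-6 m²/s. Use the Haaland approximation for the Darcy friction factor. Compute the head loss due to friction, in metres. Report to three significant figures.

V = 4Q/(πD²) = 4·0.0680/(π·0.172²) = 2.927 m/s
Re = VD/ν = 2.927·0.172/1.53×10^-6 = 3.29×10^5 → turbulent
ε/D = 1.1/172 = 0.00640
Haaland: f = 0.03305
h_f = f(L/D)V²/(2g) = 0.03305·(2430/0.172)·2.927²/(2·9.81) = 203.9 m

h_f ≈ 204 m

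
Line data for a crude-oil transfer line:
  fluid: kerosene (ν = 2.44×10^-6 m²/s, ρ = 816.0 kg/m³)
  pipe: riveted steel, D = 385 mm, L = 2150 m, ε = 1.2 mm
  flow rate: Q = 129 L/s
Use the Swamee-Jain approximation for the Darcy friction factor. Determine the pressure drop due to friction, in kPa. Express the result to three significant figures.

Δp ≈ 76.6 kPa

V = 4Q/(πD²) = 4·0.129/(π·0.385²) = 1.108 m/s
Re = VD/ν = 1.108·0.385/2.44×10^-6 = 1.75×10^5 → turbulent
ε/D = 1.2/385 = 0.00312
Swamee-Jain: f = 0.02739
h_f = f(L/D)V²/(2g) = 0.02739·(2150/0.385)·1.108²/(2·9.81) = 9.572 m
Δp = ρg·h_f = 816.0·9.81·9.572 = 76.62 kPa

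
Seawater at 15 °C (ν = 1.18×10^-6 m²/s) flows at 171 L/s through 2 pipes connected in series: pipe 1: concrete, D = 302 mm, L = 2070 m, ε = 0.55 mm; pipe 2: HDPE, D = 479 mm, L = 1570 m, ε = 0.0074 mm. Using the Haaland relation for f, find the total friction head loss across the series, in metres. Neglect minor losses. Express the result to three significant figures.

H ≈ 48.2 m

Pipe 1: V = 2.387 m/s, Re = 6.11×10^5, ε/D = 0.00182, f = 0.02318, h_1 = f(L/D)V²/2g = 46.14 m
Pipe 2: V = 0.9489 m/s, Re = 3.85×10^5, ε/D = 1.54×10^-5, f = 0.01384, h_2 = f(L/D)V²/2g = 2.083 m
Series → Q common, losses add: H = Σh = 48.22 m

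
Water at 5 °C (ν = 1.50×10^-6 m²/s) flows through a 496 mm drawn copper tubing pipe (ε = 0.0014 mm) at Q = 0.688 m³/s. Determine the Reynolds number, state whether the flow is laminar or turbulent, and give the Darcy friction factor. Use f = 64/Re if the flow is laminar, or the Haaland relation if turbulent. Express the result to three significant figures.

V = 4Q/(πD²) = 3.561 m/s
Re = VD/ν = 3.561·0.496/1.50×10^-6 = 1.18×10^6
Re > 4000 → turbulent; ε/D = 2.82×10^-6
Haaland: f = 0.01133

Re ≈ 1.18×10^6; turbulent; f ≈ 0.0113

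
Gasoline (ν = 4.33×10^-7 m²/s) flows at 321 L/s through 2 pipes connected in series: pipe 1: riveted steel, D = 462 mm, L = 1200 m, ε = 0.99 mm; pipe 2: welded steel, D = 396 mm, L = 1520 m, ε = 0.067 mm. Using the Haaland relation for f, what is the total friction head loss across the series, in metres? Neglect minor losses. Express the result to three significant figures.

H ≈ 29.9 m

Pipe 1: V = 1.915 m/s, Re = 2.04×10^6, ε/D = 0.00214, f = 0.02398, h_1 = f(L/D)V²/2g = 11.64 m
Pipe 2: V = 2.606 m/s, Re = 2.38×10^6, ε/D = 1.69×10^-4, f = 0.01373, h_2 = f(L/D)V²/2g = 18.24 m
Series → Q common, losses add: H = Σh = 29.88 m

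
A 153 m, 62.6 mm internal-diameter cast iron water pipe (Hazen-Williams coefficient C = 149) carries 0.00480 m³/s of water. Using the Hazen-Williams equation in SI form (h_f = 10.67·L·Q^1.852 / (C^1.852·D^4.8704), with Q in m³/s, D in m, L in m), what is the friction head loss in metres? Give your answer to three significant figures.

h_f ≈ 5.69 m

h_f = 10.67·153·0.00480^1.852 / (149^1.852·0.0626^4.8704) = 5.688 m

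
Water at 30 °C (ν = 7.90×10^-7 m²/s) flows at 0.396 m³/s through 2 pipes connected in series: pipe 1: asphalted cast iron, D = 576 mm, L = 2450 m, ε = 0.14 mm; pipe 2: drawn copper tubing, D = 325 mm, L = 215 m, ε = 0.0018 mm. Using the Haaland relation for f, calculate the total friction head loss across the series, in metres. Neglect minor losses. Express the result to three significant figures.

H ≈ 15.6 m

Pipe 1: V = 1.520 m/s, Re = 1.11×10^6, ε/D = 2.43×10^-4, f = 0.01499, h_1 = f(L/D)V²/2g = 7.505 m
Pipe 2: V = 4.774 m/s, Re = 1.96×10^6, ε/D = 5.54×10^-6, f = 0.01053, h_2 = f(L/D)V²/2g = 8.090 m
Series → Q common, losses add: H = Σh = 15.60 m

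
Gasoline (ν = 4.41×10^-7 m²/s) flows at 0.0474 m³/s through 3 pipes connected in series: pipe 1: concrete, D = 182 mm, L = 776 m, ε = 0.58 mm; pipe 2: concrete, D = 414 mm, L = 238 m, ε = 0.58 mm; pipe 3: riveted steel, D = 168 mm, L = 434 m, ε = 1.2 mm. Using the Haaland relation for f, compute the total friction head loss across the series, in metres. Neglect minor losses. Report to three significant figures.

H ≈ 40.0 m

Pipe 1: V = 1.822 m/s, Re = 7.52×10^5, ε/D = 0.00319, f = 0.02682, h_1 = f(L/D)V²/2g = 19.35 m
Pipe 2: V = 0.3521 m/s, Re = 3.31×10^5, ε/D = 0.00140, f = 0.02201, h_2 = f(L/D)V²/2g = 0.07996 m
Pipe 3: V = 2.138 m/s, Re = 8.15×10^5, ε/D = 0.00714, f = 0.03409, h_3 = f(L/D)V²/2g = 20.52 m
Series → Q common, losses add: H = Σh = 39.95 m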